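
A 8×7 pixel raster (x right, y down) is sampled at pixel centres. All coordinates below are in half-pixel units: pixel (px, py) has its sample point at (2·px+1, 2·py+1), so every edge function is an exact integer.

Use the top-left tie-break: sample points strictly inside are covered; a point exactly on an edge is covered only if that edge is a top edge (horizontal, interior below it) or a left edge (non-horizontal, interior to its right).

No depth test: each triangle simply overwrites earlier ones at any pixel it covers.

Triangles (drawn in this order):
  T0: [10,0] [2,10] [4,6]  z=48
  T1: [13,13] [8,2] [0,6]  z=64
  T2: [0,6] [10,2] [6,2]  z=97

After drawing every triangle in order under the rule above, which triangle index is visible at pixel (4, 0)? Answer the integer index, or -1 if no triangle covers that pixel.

T0:
  2·area = 12
  edge (10, 0)→(2, 10): d=(-8,10) right/bottom  bias=-1
  edge (2, 10)→(4, 6): d=(2,-4) top-left  bias=+0
  edge (4, 6)→(10, 0): d=(6,-6) top-left  bias=+0
    (4,0)@(9, 1): e=[2,10,0] → █  [on edge]
    (5,0)@(11, 1): e=[-18,18,12] → ·
    (3,1)@(7, 3): e=[6,6,0] → █  [on edge]
    (4,1)@(9, 3): e=[-14,14,12] → ·
    (2,2)@(5, 5): e=[10,2,0] → █  [on edge]
    (3,2)@(7, 5): e=[-10,10,12] → ·
    (1,3)@(3, 7): e=[14,-2,0] → ·  [on edge]
    (2,3)@(5, 7): e=[-6,6,12] → ·
    (0,4)@(1, 9): e=[18,-6,0] → ·  [on edge]
  covered (3 px):
    · · · · █ · · ·
    · · · █ · · · ·
    · · █ · · · · ·
    · · · · · · · ·
    · · · · · · · ·
    · · · · · · · ·
    · · · · · · · ·
T1:
  2·area = 108  (B↔C swapped to make it positive)
  edge (13, 13)→(0, 6): d=(-13,-7) top-left  bias=+0
  edge (0, 6)→(8, 2): d=(8,-4) top-left  bias=+0
  edge (8, 2)→(13, 13): d=(5,11) right/bottom  bias=-1
    (3,1)@(7, 3): e=[88,4,16] → █
    (4,1)@(9, 3): e=[102,12,-6] → ·
    (1,2)@(3, 5): e=[34,4,70] → █
    (2,2)@(5, 5): e=[48,12,48] → █
    (4,2)@(9, 5): e=[76,28,4] → █
    (5,2)@(11, 5): e=[90,36,-18] → ·
    (1,3)@(3, 7): e=[8,20,80] → █
    (5,3)@(11, 7): e=[64,52,-8] → ·
    (1,4)@(3, 9): e=[-18,36,90] → ·
    (2,4)@(5, 9): e=[-4,44,68] → ·
    (3,4)@(7, 9): e=[10,52,46] → █
    (5,4)@(11, 9): e=[38,68,2] → █
    (6,6)@(13, 13): e=[0,108,0] → ·  [on edge]
  covered (13 px):
    · · · · · · · ·
    · · · █ · · · ·
    · █ █ █ █ · · ·
    · █ █ █ █ · · ·
    · · · █ █ █ · ·
    · · · · · █ · ·
    · · · · · · · ·
T2:
  2·area = 16  (B↔C swapped to make it positive)
  edge (0, 6)→(6, 2): d=(6,-4) top-left  bias=+0
  edge (6, 2)→(10, 2): d=(4,0) top-left  bias=+0
  edge (10, 2)→(0, 6): d=(-10,4) right/bottom  bias=-1
    (2,1)@(5, 3): e=[2,4,10] → █
    (3,1)@(7, 3): e=[10,4,2] → █
    (4,1)@(9, 3): e=[18,4,-6] → ·
    (2,2)@(5, 5): e=[14,12,-10] → ·
    (3,2)@(7, 5): e=[22,12,-18] → ·
  covered (2 px):
    · · · · · · · ·
    · · █ █ · · · ·
    · · · · · · · ·
    · · · · · · · ·
    · · · · · · · ·
    · · · · · · · ·
    · · · · · · · ·

Z-buffer (winner per pixel, '.' = empty):
  . . . . 0 . . .
  . . 2 2 . . . .
  . 1 1 1 1 . . .
  . 1 1 1 1 . . .
  . . . 1 1 1 . .
  . . . . . 1 . .
  . . . . . . . .

Result: 0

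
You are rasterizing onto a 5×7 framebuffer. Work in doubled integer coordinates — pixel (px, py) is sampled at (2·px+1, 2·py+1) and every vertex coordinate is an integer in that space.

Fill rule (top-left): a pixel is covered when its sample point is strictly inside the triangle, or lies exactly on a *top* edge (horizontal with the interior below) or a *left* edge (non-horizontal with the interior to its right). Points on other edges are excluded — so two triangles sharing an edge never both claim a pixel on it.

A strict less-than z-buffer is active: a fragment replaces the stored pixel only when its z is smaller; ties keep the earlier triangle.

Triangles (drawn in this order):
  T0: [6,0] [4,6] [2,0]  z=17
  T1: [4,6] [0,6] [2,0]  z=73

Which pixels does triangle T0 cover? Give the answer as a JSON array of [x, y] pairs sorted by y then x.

T0:
  2·area = 24
  edge (6, 0)→(4, 6): d=(-2,6) right/bottom  bias=-1
  edge (4, 6)→(2, 0): d=(-2,-6) top-left  bias=+0
  edge (2, 0)→(6, 0): d=(4,0) top-left  bias=+0
    (1,0)@(3, 1): e=[16,4,4] → X
    (2,0)@(5, 1): e=[4,16,4] → X
    (3,0)@(7, 1): e=[-8,28,4] → .
    (1,1)@(3, 3): e=[12,0,12] → X  [on edge]
    (2,1)@(5, 3): e=[0,12,12] → .  [on edge]
    (1,2)@(3, 5): e=[8,-4,20] → .
    (1,4)@(3, 9): e=[0,-12,36] → .  [on edge]
    (2,4)@(5, 9): e=[-12,0,36] → .  [on edge]
  covered (3 px):
    . X X . .
    . X . . .
    . . . . .
    . . . . .
    . . . . .
    . . . . .
    . . . . .
T1:
  2·area = 24
  edge (4, 6)→(0, 6): d=(-4,0) right/bottom  bias=-1
  edge (0, 6)→(2, 0): d=(2,-6) top-left  bias=+0
  edge (2, 0)→(4, 6): d=(2,6) right/bottom  bias=-1
    (0,1)@(1, 3): e=[12,0,12] → X  [on edge]
    (1,1)@(3, 3): e=[12,12,0] → .  [on edge]
    (0,2)@(1, 5): e=[4,4,16] → X
    (1,2)@(3, 5): e=[4,16,4] → X
    (2,2)@(5, 5): e=[4,28,-8] → .
    (0,3)@(1, 7): e=[-4,8,20] → .
    (1,3)@(3, 7): e=[-4,20,8] → .
    (2,4)@(5, 9): e=[-12,36,0] → .  [on edge]
  covered (3 px):
    . . . . .
    X . . . .
    X X . . .
    . . . . .
    . . . . .
    . . . . .
    . . . . .

Answer: [[1,0],[2,0],[1,1]]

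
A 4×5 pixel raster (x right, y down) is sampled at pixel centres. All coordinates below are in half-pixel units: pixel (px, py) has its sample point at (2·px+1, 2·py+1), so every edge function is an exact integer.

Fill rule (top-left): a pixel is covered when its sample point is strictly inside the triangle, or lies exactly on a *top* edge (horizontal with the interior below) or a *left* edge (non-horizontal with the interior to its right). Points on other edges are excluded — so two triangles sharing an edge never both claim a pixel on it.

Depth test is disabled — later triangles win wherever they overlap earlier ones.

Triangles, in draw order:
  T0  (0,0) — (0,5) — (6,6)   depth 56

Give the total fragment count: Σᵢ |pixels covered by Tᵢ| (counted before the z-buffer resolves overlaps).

T0:
  2·area = 30  (B↔C swapped to make it positive)
  edge (0, 0)→(6, 6): d=(6,6) right/bottom  bias=-1
  edge (6, 6)→(0, 5): d=(-6,-1) top-left  bias=+0
  edge (0, 5)→(0, 0): d=(0,-5) top-left  bias=+0
    (0,0)@(1, 1): e=[0,25,5] → ·  [on edge]
    (0,1)@(1, 3): e=[12,13,5] → █
    (1,1)@(3, 3): e=[0,15,15] → ·  [on edge]
    (0,2)@(1, 5): e=[24,1,5] → █
    (1,2)@(3, 5): e=[12,3,15] → █
    (2,2)@(5, 5): e=[0,5,25] → ·  [on edge]
    (0,3)@(1, 7): e=[36,-11,5] → ·
    (1,3)@(3, 7): e=[24,-9,15] → ·
    (3,3)@(7, 7): e=[0,-5,35] → ·  [on edge]
  covered (3 px):
    · · · ·
    █ · · ·
    █ █ · ·
    · · · ·
    · · · ·

Final: 3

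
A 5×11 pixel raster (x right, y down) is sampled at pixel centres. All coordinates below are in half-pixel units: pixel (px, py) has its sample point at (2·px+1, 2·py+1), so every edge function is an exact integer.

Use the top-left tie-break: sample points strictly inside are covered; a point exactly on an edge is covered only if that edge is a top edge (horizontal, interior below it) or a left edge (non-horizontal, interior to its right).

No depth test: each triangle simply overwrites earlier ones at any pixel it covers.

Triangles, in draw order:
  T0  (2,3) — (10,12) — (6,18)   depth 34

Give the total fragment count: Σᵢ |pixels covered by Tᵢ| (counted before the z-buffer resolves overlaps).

T0:
  2·area = 84
  edge (2, 3)→(10, 12): d=(8,9) right/bottom  bias=-1
  edge (10, 12)→(6, 18): d=(-4,6) right/bottom  bias=-1
  edge (6, 18)→(2, 3): d=(-4,-15) top-left  bias=+0
    (1,2)@(3, 5): e=[7,70,7] → #
    (2,2)@(5, 5): e=[-11,58,37] → ·
    (1,3)@(3, 7): e=[23,62,-1] → ·
    (2,3)@(5, 7): e=[5,50,29] → #
    (3,3)@(7, 7): e=[-13,38,59] → ·
    (2,4)@(5, 9): e=[21,42,21] → #
    (3,4)@(7, 9): e=[3,30,51] → #
    (4,4)@(9, 9): e=[-15,18,81] → ·
    (2,5)@(5, 11): e=[37,34,13] → #
    (4,5)@(9, 11): e=[1,10,73] → #
    (2,6)@(5, 13): e=[53,26,5] → #
    (2,7)@(5, 15): e=[69,18,-3] → ·
  covered (11 px):
    · · · · ·
    · · · · ·
    · # · · ·
    · · # · ·
    · · # # ·
    · · # # #
    · · # # #
    · · · # ·
    · · · · ·
    · · · · ·
    · · · · ·

Final: 11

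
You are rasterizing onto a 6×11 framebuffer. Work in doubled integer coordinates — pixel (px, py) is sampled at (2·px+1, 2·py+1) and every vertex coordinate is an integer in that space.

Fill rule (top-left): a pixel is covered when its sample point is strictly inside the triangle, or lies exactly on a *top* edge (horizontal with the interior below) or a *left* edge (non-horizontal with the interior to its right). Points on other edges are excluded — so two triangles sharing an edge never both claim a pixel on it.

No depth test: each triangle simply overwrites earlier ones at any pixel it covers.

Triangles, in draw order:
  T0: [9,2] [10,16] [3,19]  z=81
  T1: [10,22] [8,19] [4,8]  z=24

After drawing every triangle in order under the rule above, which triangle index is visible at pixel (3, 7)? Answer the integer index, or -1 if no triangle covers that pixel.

T0:
  2·area = 101
  edge (9, 2)→(10, 16): d=(1,14) right/bottom  bias=-1
  edge (10, 16)→(3, 19): d=(-7,3) right/bottom  bias=-1
  edge (3, 19)→(9, 2): d=(6,-17) top-left  bias=+0
    (4,1)@(9, 3): e=[1,94,6] → #
    (5,1)@(11, 3): e=[-27,88,40] → ·
    (4,2)@(9, 5): e=[3,80,18] → #
    (5,2)@(11, 5): e=[-25,74,52] → ·
    (4,3)@(9, 7): e=[5,66,30] → #
    (5,3)@(11, 7): e=[-23,60,64] → ·
    (3,4)@(7, 9): e=[35,58,8] → #
    (5,4)@(11, 9): e=[-21,46,76] → ·
    (3,5)@(7, 11): e=[37,44,20] → #
    (5,5)@(11, 11): e=[-19,32,88] → ·
    (3,6)@(7, 13): e=[39,30,32] → #
    (5,6)@(11, 13): e=[-17,18,100] → ·
    (1,9)@(3, 19): e=[101,0,0] → ·  [on edge]
  covered (14 px):
    · · · · · ·
    · · · · # ·
    · · · · # ·
    · · · · # ·
    · · · # # ·
    · · · # # ·
    · · · # # ·
    · · # # # ·
    · · # # · ·
    · · · · · ·
    · · · · · ·
T1:
  2·area = 10
  edge (10, 22)→(8, 19): d=(-2,-3) top-left  bias=+0
  edge (8, 19)→(4, 8): d=(-4,-11) top-left  bias=+0
  edge (4, 8)→(10, 22): d=(6,14) right/bottom  bias=-1
    (0,0)@(1, 1): e=[15,-5,0] → ·  [on edge]
    (3,7)@(7, 15): e=[5,5,0] → ·  [on edge]
  covered (0 px):
    · · · · · ·
    · · · · · ·
    · · · · · ·
    · · · · · ·
    · · · · · ·
    · · · · · ·
    · · · · · ·
    · · · · · ·
    · · · · · ·
    · · · · · ·
    · · · · · ·

Z-buffer (winner per pixel, '.' = empty):
  . . . . . .
  . . . . 0 .
  . . . . 0 .
  . . . . 0 .
  . . . 0 0 .
  . . . 0 0 .
  . . . 0 0 .
  . . 0 0 0 .
  . . 0 0 . .
  . . . . . .
  . . . . . .

Answer: 0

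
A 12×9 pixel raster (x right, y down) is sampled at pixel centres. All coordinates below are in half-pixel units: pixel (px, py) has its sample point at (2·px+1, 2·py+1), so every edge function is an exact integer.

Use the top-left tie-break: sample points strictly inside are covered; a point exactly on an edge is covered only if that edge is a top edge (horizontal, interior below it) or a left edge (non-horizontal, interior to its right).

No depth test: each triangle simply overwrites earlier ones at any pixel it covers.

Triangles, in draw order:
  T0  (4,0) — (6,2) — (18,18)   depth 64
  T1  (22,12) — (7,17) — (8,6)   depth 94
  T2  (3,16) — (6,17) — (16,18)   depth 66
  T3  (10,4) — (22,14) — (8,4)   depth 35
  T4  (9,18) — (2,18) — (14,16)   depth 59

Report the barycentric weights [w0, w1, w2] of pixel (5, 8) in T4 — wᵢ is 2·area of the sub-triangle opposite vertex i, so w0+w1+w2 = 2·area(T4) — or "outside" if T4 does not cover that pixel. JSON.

T0:
  2·area = 8
  edge (4, 0)→(6, 2): d=(2,2) right/bottom  bias=-1
  edge (6, 2)→(18, 18): d=(12,16) right/bottom  bias=-1
  edge (18, 18)→(4, 0): d=(-14,-18) top-left  bias=+0
    (2,0)@(5, 1): e=[0,4,4] → ·  [on edge]
    (3,1)@(7, 3): e=[0,-4,12] → ·  [on edge]
    (4,2)@(9, 5): e=[0,-12,20] → ·  [on edge]
    (5,3)@(11, 7): e=[0,-20,28] → ·  [on edge]
    (5,4)@(11, 9): e=[4,4,0] → #  [on edge]
    (6,4)@(13, 9): e=[0,-28,36] → ·  [on edge]
    (5,5)@(11, 11): e=[8,28,-28] → ·
    (7,5)@(15, 11): e=[0,-36,44] → ·  [on edge]
    (8,6)@(17, 13): e=[0,-44,52] → ·  [on edge]
    (9,7)@(19, 15): e=[0,-52,60] → ·  [on edge]
    (10,8)@(21, 17): e=[0,-60,68] → ·  [on edge]
  covered (1 px):
    · · · · · · · · · · · ·
    · · · · · · · · · · · ·
    · · · · · · · · · · · ·
    · · · · · · · · · · · ·
    · · · · · # · · · · · ·
    · · · · · · · · · · · ·
    · · · · · · · · · · · ·
    · · · · · · · · · · · ·
    · · · · · · · · · · · ·
T1:
  2·area = 160
  edge (22, 12)→(7, 17): d=(-15,5) right/bottom  bias=-1
  edge (7, 17)→(8, 6): d=(1,-11) top-left  bias=+0
  edge (8, 6)→(22, 12): d=(14,6) right/bottom  bias=-1
    (0,1)@(1, 3): e=[240,-80,0] → ·  [on edge]
    (4,3)@(9, 7): e=[140,12,8] → #
    (5,3)@(11, 7): e=[130,34,-4] → ·
    (4,4)@(9, 9): e=[110,14,36] → #
    (5,4)@(11, 9): e=[100,36,24] → #
    (6,4)@(13, 9): e=[90,58,12] → #
    (7,4)@(15, 9): e=[80,80,0] → ·  [on edge]
    (4,5)@(9, 11): e=[80,16,64] → #
    (7,5)@(15, 11): e=[50,82,28] → #
    (8,5)@(17, 11): e=[40,104,16] → #
    (9,5)@(19, 11): e=[30,126,4] → #
    (10,5)@(21, 11): e=[20,148,-8] → ·
    (9,6)@(19, 13): e=[0,128,32] → ·  [on edge]
    (6,7)@(13, 15): e=[0,64,96] → ·  [on edge]
    (3,8)@(7, 17): e=[0,0,160] → ·  [on edge]
  covered (17 px):
    · · · · · · · · · · · ·
    · · · · · · · · · · · ·
    · · · · · · · · · · · ·
    · · · · # · · · · · · ·
    · · · · # # # · · · · ·
    · · · · # # # # # # · ·
    · · · · # # # # # · · ·
    · · · · # # · · · · · ·
    · · · · · · · · · · · ·
T2:
  2·area = 7  (B↔C swapped to make it positive)
  edge (3, 16)→(16, 18): d=(13,2) right/bottom  bias=-1
  edge (16, 18)→(6, 17): d=(-10,-1) top-left  bias=+0
  edge (6, 17)→(3, 16): d=(-3,-1) top-left  bias=+0
    (3,8)@(7, 17): e=[5,1,1] → #
    (4,8)@(9, 17): e=[1,3,3] → #
    (5,8)@(11, 17): e=[-3,5,5] → ·
  covered (2 px):
    · · · · · · · · · · · ·
    · · · · · · · · · · · ·
    · · · · · · · · · · · ·
    · · · · · · · · · · · ·
    · · · · · · · · · · · ·
    · · · · · · · · · · · ·
    · · · · · · · · · · · ·
    · · · · · · · · · · · ·
    · · · # # · · · · · · ·
T3:
  2·area = 20
  edge (10, 4)→(22, 14): d=(12,10) right/bottom  bias=-1
  edge (22, 14)→(8, 4): d=(-14,-10) top-left  bias=+0
  edge (8, 4)→(10, 4): d=(2,0) top-left  bias=+0
    (5,2)@(11, 5): e=[2,16,2] → #
    (6,2)@(13, 5): e=[-18,36,2] → ·
    (5,3)@(11, 7): e=[26,-12,6] → ·
    (6,3)@(13, 7): e=[6,8,6] → #
    (7,3)@(15, 7): e=[-14,28,6] → ·
    (6,4)@(13, 9): e=[30,-20,10] → ·
    (7,4)@(15, 9): e=[10,0,10] → #  [on edge]
    (8,4)@(17, 9): e=[-10,20,10] → ·
    (7,5)@(15, 11): e=[34,-28,14] → ·
  covered (3 px):
    · · · · · · · · · · · ·
    · · · · · · · · · · · ·
    · · · · · # · · · · · ·
    · · · · · · # · · · · ·
    · · · · · · · # · · · ·
    · · · · · · · · · · · ·
    · · · · · · · · · · · ·
    · · · · · · · · · · · ·
    · · · · · · · · · · · ·
T4:
  2·area = 14
  edge (9, 18)→(2, 18): d=(-7,0) right/bottom  bias=-1
  edge (2, 18)→(14, 16): d=(12,-2) top-left  bias=+0
  edge (14, 16)→(9, 18): d=(-5,2) right/bottom  bias=-1
    (4,8)@(9, 17): e=[7,2,5] → #
    (5,8)@(11, 17): e=[7,6,1] → #
    (6,8)@(13, 17): e=[7,10,-3] → ·
  covered (2 px):
    · · · · · · · · · · · ·
    · · · · · · · · · · · ·
    · · · · · · · · · · · ·
    · · · · · · · · · · · ·
    · · · · · · · · · · · ·
    · · · · · · · · · · · ·
    · · · · · · · · · · · ·
    · · · · · · · · · · · ·
    · · · · # # · · · · · ·

Final: [6,1,7]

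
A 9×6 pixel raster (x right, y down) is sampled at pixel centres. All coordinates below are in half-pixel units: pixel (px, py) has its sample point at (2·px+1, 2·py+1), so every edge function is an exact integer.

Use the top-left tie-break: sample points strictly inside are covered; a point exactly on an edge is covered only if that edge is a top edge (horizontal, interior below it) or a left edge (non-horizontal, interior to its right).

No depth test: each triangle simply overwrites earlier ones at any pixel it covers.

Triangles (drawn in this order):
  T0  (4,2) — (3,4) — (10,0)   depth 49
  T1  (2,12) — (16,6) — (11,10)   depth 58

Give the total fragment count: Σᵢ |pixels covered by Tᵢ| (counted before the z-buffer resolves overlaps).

T0:
  2·area = 10  (B↔C swapped to make it positive)
  edge (4, 2)→(10, 0): d=(6,-2) top-left  bias=+0
  edge (10, 0)→(3, 4): d=(-7,4) right/bottom  bias=-1
  edge (3, 4)→(4, 2): d=(1,-2) top-left  bias=+0
    (3,0)@(7, 1): e=[0,5,5] → #  [on edge]
    (4,0)@(9, 1): e=[4,-3,9] → ·
    (0,1)@(1, 3): e=[0,15,-5] → ·  [on edge]
    (3,1)@(7, 3): e=[12,-9,7] → ·
  covered (1 px):
    · · · # · · · · ·
    · · · · · · · · ·
    · · · · · · · · ·
    · · · · · · · · ·
    · · · · · · · · ·
    · · · · · · · · ·
T1:
  2·area = 26
  edge (2, 12)→(16, 6): d=(14,-6) top-left  bias=+0
  edge (16, 6)→(11, 10): d=(-5,4) right/bottom  bias=-1
  edge (11, 10)→(2, 12): d=(-9,2) right/bottom  bias=-1
    (4,4)@(9, 9): e=[0,13,13] → #  [on edge]
    (5,4)@(11, 9): e=[12,5,9] → #
    (6,4)@(13, 9): e=[24,-3,5] → ·
    (2,5)@(5, 11): e=[4,19,3] → #
    (3,5)@(7, 11): e=[16,11,-1] → ·
    (4,5)@(9, 11): e=[28,3,-5] → ·
    (5,5)@(11, 11): e=[40,-5,-9] → ·
  covered (3 px):
    · · · · · · · · ·
    · · · · · · · · ·
    · · · · · · · · ·
    · · · · · · · · ·
    · · · · # # · · ·
    · · # · · · · · ·

Answer: 4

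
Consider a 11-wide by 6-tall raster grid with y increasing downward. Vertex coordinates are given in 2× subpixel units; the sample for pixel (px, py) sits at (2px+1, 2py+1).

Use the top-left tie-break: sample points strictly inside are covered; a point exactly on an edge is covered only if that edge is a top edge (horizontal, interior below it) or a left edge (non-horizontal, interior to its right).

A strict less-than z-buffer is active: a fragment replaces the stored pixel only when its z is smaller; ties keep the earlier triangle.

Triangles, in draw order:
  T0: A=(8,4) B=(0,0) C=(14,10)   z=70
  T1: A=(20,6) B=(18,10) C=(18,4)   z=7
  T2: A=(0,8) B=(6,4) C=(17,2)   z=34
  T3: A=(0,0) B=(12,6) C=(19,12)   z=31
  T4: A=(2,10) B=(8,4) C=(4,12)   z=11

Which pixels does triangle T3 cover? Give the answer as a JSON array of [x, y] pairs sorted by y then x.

T0:
  2·area = 24  (B↔C swapped to make it positive)
  edge (8, 4)→(14, 10): d=(6,6) right/bottom  bias=-1
  edge (14, 10)→(0, 0): d=(-14,-10) top-left  bias=+0
  edge (0, 0)→(8, 4): d=(8,4) right/bottom  bias=-1
    (2,0)@(5, 1): e=[0,36,-12] → ·  [on edge]
    (2,1)@(5, 3): e=[12,8,4] → #
    (3,1)@(7, 3): e=[0,28,-4] → ·  [on edge]
    (2,2)@(5, 5): e=[24,-20,20] → ·
    (3,2)@(7, 5): e=[12,0,12] → #  [on edge]
    (4,2)@(9, 5): e=[0,20,4] → ·  [on edge]
    (3,3)@(7, 7): e=[24,-28,28] → ·
    (5,3)@(11, 7): e=[0,12,12] → ·  [on edge]
    (6,4)@(13, 9): e=[0,4,20] → ·  [on edge]
    (7,5)@(15, 11): e=[0,-4,28] → ·  [on edge]
  covered (2 px):
    · · · · · · · · · · ·
    · · # · · · · · · · ·
    · · · # · · · · · · ·
    · · · · · · · · · · ·
    · · · · · · · · · · ·
    · · · · · · · · · · ·
T1:
  2·area = 12
  edge (20, 6)→(18, 10): d=(-2,4) right/bottom  bias=-1
  edge (18, 10)→(18, 4): d=(0,-6) top-left  bias=+0
  edge (18, 4)→(20, 6): d=(2,2) right/bottom  bias=-1
    (7,0)@(15, 1): e=[30,-18,0] → ·  [on edge]
    (8,1)@(17, 3): e=[18,-6,0] → ·  [on edge]
    (9,2)@(19, 5): e=[6,6,0] → ·  [on edge]
    (9,3)@(19, 7): e=[2,6,4] → #
    (10,3)@(21, 7): e=[-6,18,0] → ·  [on edge]
    (9,4)@(19, 9): e=[-2,6,8] → ·
  covered (1 px):
    · · · · · · · · · · ·
    · · · · · · · · · · ·
    · · · · · · · · · · ·
    · · · · · · · · · # ·
    · · · · · · · · · · ·
    · · · · · · · · · · ·
T2:
  2·area = 32
  edge (0, 8)→(6, 4): d=(6,-4) top-left  bias=+0
  edge (6, 4)→(17, 2): d=(11,-2) top-left  bias=+0
  edge (17, 2)→(0, 8): d=(-17,6) right/bottom  bias=-1
    (6,1)@(13, 3): e=[22,3,7] → #
    (7,1)@(15, 3): e=[30,7,-5] → ·
    (2,2)@(5, 5): e=[2,9,21] → #
    (3,2)@(7, 5): e=[10,13,9] → #
    (4,2)@(9, 5): e=[18,17,-3] → ·
    (6,2)@(13, 5): e=[34,25,-27] → ·
    (2,3)@(5, 7): e=[14,31,-13] → ·
    (3,3)@(7, 7): e=[22,35,-25] → ·
  covered (3 px):
    · · · · · · · · · · ·
    · · · · · · # · · · ·
    · · # # · · · · · · ·
    · · · · · · · · · · ·
    · · · · · · · · · · ·
    · · · · · · · · · · ·
T3:
  2·area = 30
  edge (0, 0)→(12, 6): d=(12,6) right/bottom  bias=-1
  edge (12, 6)→(19, 12): d=(7,6) right/bottom  bias=-1
  edge (19, 12)→(0, 0): d=(-19,-12) top-left  bias=+0
    (2,1)@(5, 3): e=[6,21,3] → #
    (3,1)@(7, 3): e=[-6,9,27] → ·
    (2,2)@(5, 5): e=[30,35,-35] → ·
    (4,2)@(9, 5): e=[6,11,13] → #
    (5,2)@(11, 5): e=[-6,-1,37] → ·
    (4,3)@(9, 7): e=[30,25,-25] → ·
    (6,3)@(13, 7): e=[6,1,23] → #
    (7,3)@(15, 7): e=[-6,-11,47] → ·
    (6,4)@(13, 9): e=[30,15,-15] → ·
    (7,4)@(15, 9): e=[18,3,9] → #
    (8,4)@(17, 9): e=[6,-9,33] → ·
    (7,5)@(15, 11): e=[42,17,-29] → ·
  covered (4 px):
    · · · · · · · · · · ·
    · · # · · · · · · · ·
    · · · · # · · · · · ·
    · · · · · · # · · · ·
    · · · · · · · # · · ·
    · · · · · · · · · · ·
T4:
  2·area = 24
  edge (2, 10)→(8, 4): d=(6,-6) top-left  bias=+0
  edge (8, 4)→(4, 12): d=(-4,8) right/bottom  bias=-1
  edge (4, 12)→(2, 10): d=(-2,-2) top-left  bias=+0
    (5,0)@(11, 1): e=[0,-12,36] → ·  [on edge]
    (4,1)@(9, 3): e=[0,-4,28] → ·  [on edge]
    (3,2)@(7, 5): e=[0,4,20] → #  [on edge]
    (4,2)@(9, 5): e=[12,-12,24] → ·
    (2,3)@(5, 7): e=[0,12,12] → #  [on edge]
    (3,3)@(7, 7): e=[12,-4,16] → ·
    (0,4)@(1, 9): e=[-12,36,0] → ·  [on edge]
    (1,4)@(3, 9): e=[0,20,4] → #  [on edge]
    (3,4)@(7, 9): e=[24,-12,12] → ·
    (0,5)@(1, 11): e=[0,28,-4] → ·  [on edge]
    (1,5)@(3, 11): e=[12,12,0] → #  [on edge]
    (2,5)@(5, 11): e=[24,-4,4] → ·
  covered (5 px):
    · · · · · · · · · · ·
    · · · · · · · · · · ·
    · · · # · · · · · · ·
    · · # · · · · · · · ·
    · # # · · · · · · · ·
    · # · · · · · · · · ·

Answer: [[2,1],[4,2],[6,3],[7,4]]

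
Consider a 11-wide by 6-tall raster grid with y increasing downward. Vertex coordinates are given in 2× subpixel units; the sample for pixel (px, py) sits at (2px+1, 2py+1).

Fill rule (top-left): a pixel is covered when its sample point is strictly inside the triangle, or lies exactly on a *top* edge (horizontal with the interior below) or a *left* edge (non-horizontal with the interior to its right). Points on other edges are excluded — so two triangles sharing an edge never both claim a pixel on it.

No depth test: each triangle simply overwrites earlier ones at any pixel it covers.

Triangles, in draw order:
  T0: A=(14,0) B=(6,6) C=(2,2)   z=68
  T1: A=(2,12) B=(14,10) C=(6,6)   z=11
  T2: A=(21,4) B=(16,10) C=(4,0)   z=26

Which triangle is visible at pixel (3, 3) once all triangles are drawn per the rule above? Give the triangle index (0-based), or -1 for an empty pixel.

T0:
  2·area = 56
  edge (14, 0)→(6, 6): d=(-8,6) right/bottom  bias=-1
  edge (6, 6)→(2, 2): d=(-4,-4) top-left  bias=+0
  edge (2, 2)→(14, 0): d=(12,-2) top-left  bias=+0
    (0,0)@(1, 1): e=[70,0,-14] → .  [on edge]
    (4,0)@(9, 1): e=[22,32,2] → X
    (5,0)@(11, 1): e=[10,40,6] → X
    (6,0)@(13, 1): e=[-2,48,10] → .
    (1,1)@(3, 3): e=[42,0,14] → X  [on edge]
    (2,1)@(5, 3): e=[30,8,18] → X
    (3,1)@(7, 3): e=[18,16,22] → X
    (5,1)@(11, 3): e=[-6,32,30] → .
    (1,2)@(3, 5): e=[26,-8,38] → .
    (2,2)@(5, 5): e=[14,0,42] → X  [on edge]
    (4,2)@(9, 5): e=[-10,16,50] → .
    (2,3)@(5, 7): e=[-2,-8,66] → .
    (3,3)@(7, 7): e=[-14,0,70] → .  [on edge]
    (4,4)@(9, 9): e=[-42,0,98] → .  [on edge]
    (5,5)@(11, 11): e=[-70,0,126] → .  [on edge]
  covered (8 px):
    . . . . X X . . . . .
    . X X X X . . . . . .
    . . X X . . . . . . .
    . . . . . . . . . . .
    . . . . . . . . . . .
    . . . . . . . . . . .
T1:
  2·area = 64  (B↔C swapped to make it positive)
  edge (2, 12)→(6, 6): d=(4,-6) top-left  bias=+0
  edge (6, 6)→(14, 10): d=(8,4) right/bottom  bias=-1
  edge (14, 10)→(2, 12): d=(-12,2) right/bottom  bias=-1
    (3,3)@(7, 7): e=[10,4,50] → X
    (4,3)@(9, 7): e=[22,-4,46] → .
    (2,4)@(5, 9): e=[6,28,30] → X
    (4,4)@(9, 9): e=[30,12,22] → X
    (5,4)@(11, 9): e=[42,4,18] → X
    (6,4)@(13, 9): e=[54,-4,14] → .
    (1,5)@(3, 11): e=[2,52,10] → X
    (4,5)@(9, 11): e=[38,28,-2] → .
    (5,5)@(11, 11): e=[50,20,-6] → .
  covered (8 px):
    . . . . . . . . . . .
    . . . . . . . . . . .
    . . . . . . . . . . .
    . . . X . . . . . . .
    . . X X X X . . . . .
    . X X X . . . . . . .
T2:
  2·area = 122
  edge (21, 4)→(16, 10): d=(-5,6) right/bottom  bias=-1
  edge (16, 10)→(4, 0): d=(-12,-10) top-left  bias=+0
  edge (4, 0)→(21, 4): d=(17,4) right/bottom  bias=-1
    (3,0)@(7, 1): e=[99,18,5] → X
    (4,0)@(9, 1): e=[87,38,-3] → .
    (3,1)@(7, 3): e=[89,-6,39] → .
    (4,1)@(9, 3): e=[77,14,31] → X
    (5,1)@(11, 3): e=[65,34,23] → X
    (6,1)@(13, 3): e=[53,54,15] → X
    (7,1)@(15, 3): e=[41,74,7] → X
    (8,1)@(17, 3): e=[29,94,-1] → .
    (4,2)@(9, 5): e=[67,-10,65] → .
    (5,2)@(11, 5): e=[55,10,57] → X
    (8,2)@(17, 5): e=[19,70,33] → X
    (9,2)@(19, 5): e=[7,90,25] → X
  covered (14 px):
    . . . X . . . . . . .
    . . . . X X X X . . .
    . . . . . X X X X X .
    . . . . . . X X X . .
    . . . . . . . X . . .
    . . . . . . . . . . .

Z-buffer (winner per pixel, '.' = empty):
  . . . 2 0 0 . . . . .
  . 0 0 0 2 2 2 2 . . .
  . . 0 0 . 2 2 2 2 2 .
  . . . 1 . . 2 2 2 . .
  . . 1 1 1 1 . 2 . . .
  . 1 1 1 . . . . . . .

Final: 1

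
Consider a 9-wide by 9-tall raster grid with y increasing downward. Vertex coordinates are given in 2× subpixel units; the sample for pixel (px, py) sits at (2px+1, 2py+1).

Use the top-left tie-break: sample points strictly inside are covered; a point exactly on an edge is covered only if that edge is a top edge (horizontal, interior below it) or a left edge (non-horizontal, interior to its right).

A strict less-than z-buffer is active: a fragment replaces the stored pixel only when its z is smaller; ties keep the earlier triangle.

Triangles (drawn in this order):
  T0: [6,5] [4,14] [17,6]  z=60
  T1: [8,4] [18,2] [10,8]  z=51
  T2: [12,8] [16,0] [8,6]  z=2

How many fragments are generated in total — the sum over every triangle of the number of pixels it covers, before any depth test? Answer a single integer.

T0:
  2·area = 101  (B↔C swapped to make it positive)
  edge (6, 5)→(17, 6): d=(11,1) right/bottom  bias=-1
  edge (17, 6)→(4, 14): d=(-13,8) right/bottom  bias=-1
  edge (4, 14)→(6, 5): d=(2,-9) top-left  bias=+0
    (3,3)@(7, 7): e=[21,67,13] → #
    (4,3)@(9, 7): e=[19,51,31] → #
    (5,3)@(11, 7): e=[17,35,49] → #
    (6,3)@(13, 7): e=[15,19,67] → #
    (7,3)@(15, 7): e=[13,3,85] → #
    (8,3)@(17, 7): e=[11,-13,103] → ·
    (3,4)@(7, 9): e=[43,41,17] → #
    (6,4)@(13, 9): e=[37,-7,71] → ·
    (7,4)@(15, 9): e=[35,-23,89] → ·
    (2,5)@(5, 11): e=[67,31,3] → #
    (4,5)@(9, 11): e=[63,-1,39] → ·
    (5,5)@(11, 11): e=[61,-17,57] → ·
  covered (11 px):
    · · · · · · · · ·
    · · · · · · · · ·
    · · · · · · · · ·
    · · · # # # # # ·
    · · · # # # · · ·
    · · # # · · · · ·
    · · # · · · · · ·
    · · · · · · · · ·
    · · · · · · · · ·
T1:
  2·area = 44
  edge (8, 4)→(18, 2): d=(10,-2) top-left  bias=+0
  edge (18, 2)→(10, 8): d=(-8,6) right/bottom  bias=-1
  edge (10, 8)→(8, 4): d=(-2,-4) top-left  bias=+0
    (6,1)@(13, 3): e=[0,22,22] → #  [on edge]
    (7,1)@(15, 3): e=[4,10,30] → #
    (8,1)@(17, 3): e=[8,-2,38] → ·
    (1,2)@(3, 5): e=[0,66,-22] → ·  [on edge]
    (4,2)@(9, 5): e=[12,30,2] → #
    (5,2)@(11, 5): e=[16,18,10] → #
    (7,2)@(15, 5): e=[24,-6,26] → ·
    (4,3)@(9, 7): e=[32,14,-2] → ·
    (5,3)@(11, 7): e=[36,2,6] → #
    (6,3)@(13, 7): e=[40,-10,14] → ·
    (5,4)@(11, 9): e=[56,-14,2] → ·
  covered (6 px):
    · · · · · · · · ·
    · · · · · · # # ·
    · · · · # # # · ·
    · · · · · # · · ·
    · · · · · · · · ·
    · · · · · · · · ·
    · · · · · · · · ·
    · · · · · · · · ·
    · · · · · · · · ·
T2:
  2·area = 40  (B↔C swapped to make it positive)
  edge (12, 8)→(8, 6): d=(-4,-2) top-left  bias=+0
  edge (8, 6)→(16, 0): d=(8,-6) top-left  bias=+0
  edge (16, 0)→(12, 8): d=(-4,8) right/bottom  bias=-1
    (7,0)@(15, 1): e=[34,2,4] → #
    (8,0)@(17, 1): e=[38,14,-12] → ·
    (6,1)@(13, 3): e=[22,6,12] → #
    (7,1)@(15, 3): e=[26,18,-4] → ·
    (5,2)@(11, 5): e=[10,10,20] → #
    (7,2)@(15, 5): e=[18,34,-12] → ·
    (5,3)@(11, 7): e=[2,26,12] → #
    (6,3)@(13, 7): e=[6,38,-4] → ·
    (5,4)@(11, 9): e=[-6,42,4] → ·
  covered (5 px):
    · · · · · · · # ·
    · · · · · · # · ·
    · · · · · # # · ·
    · · · · · # · · ·
    · · · · · · · · ·
    · · · · · · · · ·
    · · · · · · · · ·
    · · · · · · · · ·
    · · · · · · · · ·

Answer: 22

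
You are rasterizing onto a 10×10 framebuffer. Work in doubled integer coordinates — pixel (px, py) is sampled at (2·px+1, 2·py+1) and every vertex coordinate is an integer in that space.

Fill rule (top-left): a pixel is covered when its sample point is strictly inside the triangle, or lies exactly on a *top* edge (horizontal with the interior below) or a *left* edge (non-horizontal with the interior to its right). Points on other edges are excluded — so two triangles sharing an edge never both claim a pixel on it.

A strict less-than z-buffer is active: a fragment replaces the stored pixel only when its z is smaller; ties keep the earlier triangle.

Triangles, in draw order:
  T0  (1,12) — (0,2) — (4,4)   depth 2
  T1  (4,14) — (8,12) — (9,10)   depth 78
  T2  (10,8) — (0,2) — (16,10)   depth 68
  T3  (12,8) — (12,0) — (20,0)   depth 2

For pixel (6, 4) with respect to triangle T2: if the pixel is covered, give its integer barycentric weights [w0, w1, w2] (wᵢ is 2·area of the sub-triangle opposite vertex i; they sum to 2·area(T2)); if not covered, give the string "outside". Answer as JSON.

T0:
  2·area = 38
  edge (1, 12)→(0, 2): d=(-1,-10) top-left  bias=+0
  edge (0, 2)→(4, 4): d=(4,2) right/bottom  bias=-1
  edge (4, 4)→(1, 12): d=(-3,8) right/bottom  bias=-1
    (0,1)@(1, 3): e=[9,2,27] → █
    (1,1)@(3, 3): e=[29,-2,11] → ·
    (0,2)@(1, 5): e=[7,10,21] → █
    (1,2)@(3, 5): e=[27,6,5] → █
    (2,2)@(5, 5): e=[47,2,-11] → ·
    (0,3)@(1, 7): e=[5,18,15] → █
    (1,3)@(3, 7): e=[25,14,-1] → ·
    (0,4)@(1, 9): e=[3,26,9] → █
    (1,4)@(3, 9): e=[23,22,-7] → ·
    (0,5)@(1, 11): e=[1,34,3] → █
    (1,5)@(3, 11): e=[21,30,-13] → ·
    (0,6)@(1, 13): e=[-1,42,-3] → ·
  covered (6 px):
    · · · · · · · · · ·
    █ · · · · · · · · ·
    █ █ · · · · · · · ·
    █ · · · · · · · · ·
    █ · · · · · · · · ·
    █ · · · · · · · · ·
    · · · · · · · · · ·
    · · · · · · · · · ·
    · · · · · · · · · ·
    · · · · · · · · · ·
T1:
  2·area = 6  (B↔C swapped to make it positive)
  edge (4, 14)→(9, 10): d=(5,-4) top-left  bias=+0
  edge (9, 10)→(8, 12): d=(-1,2) right/bottom  bias=-1
  edge (8, 12)→(4, 14): d=(-4,2) right/bottom  bias=-1
  covered (0 px):
    · · · · · · · · · ·
    · · · · · · · · · ·
    · · · · · · · · · ·
    · · · · · · · · · ·
    · · · · · · · · · ·
    · · · · · · · · · ·
    · · · · · · · · · ·
    · · · · · · · · · ·
    · · · · · · · · · ·
    · · · · · · · · · ·
T2:
  2·area = 16
  edge (10, 8)→(0, 2): d=(-10,-6) top-left  bias=+0
  edge (0, 2)→(16, 10): d=(16,8) right/bottom  bias=-1
  edge (16, 10)→(10, 8): d=(-6,-2) top-left  bias=+0
    (0,2)@(1, 5): e=[-24,40,0] → ·  [on edge]
    (2,2)@(5, 5): e=[0,8,8] → █  [on edge]
    (3,2)@(7, 5): e=[12,-8,12] → ·
    (2,3)@(5, 7): e=[-20,40,-4] → ·
    (3,3)@(7, 7): e=[-8,24,0] → ·  [on edge]
    (4,3)@(9, 7): e=[4,8,4] → █
    (5,3)@(11, 7): e=[16,-8,8] → ·
    (4,4)@(9, 9): e=[-16,40,-8] → ·
    (6,4)@(13, 9): e=[8,8,0] → █  [on edge]
    (7,4)@(15, 9): e=[20,-8,4] → ·
    (6,5)@(13, 11): e=[-12,40,-12] → ·
    (7,5)@(15, 11): e=[0,24,-8] → ·  [on edge]
    (9,5)@(19, 11): e=[24,-8,0] → ·  [on edge]
  covered (3 px):
    · · · · · · · · · ·
    · · · · · · · · · ·
    · · █ · · · · · · ·
    · · · · █ · · · · ·
    · · · · · · █ · · ·
    · · · · · · · · · ·
    · · · · · · · · · ·
    · · · · · · · · · ·
    · · · · · · · · · ·
    · · · · · · · · · ·
T3:
  2·area = 64
  edge (12, 8)→(12, 0): d=(0,-8) top-left  bias=+0
  edge (12, 0)→(20, 0): d=(8,0) top-left  bias=+0
  edge (20, 0)→(12, 8): d=(-8,8) right/bottom  bias=-1
    (6,0)@(13, 1): e=[8,8,48] → █
    (7,0)@(15, 1): e=[24,8,32] → █
    (8,0)@(17, 1): e=[40,8,16] → █
    (9,0)@(19, 1): e=[56,8,0] → ·  [on edge]
    (6,1)@(13, 3): e=[8,24,32] → █
    (8,1)@(17, 3): e=[40,24,0] → ·  [on edge]
    (6,2)@(13, 5): e=[8,40,16] → █
    (7,2)@(15, 5): e=[24,40,0] → ·  [on edge]
    (6,3)@(13, 7): e=[8,56,0] → ·  [on edge]
    (5,4)@(11, 9): e=[-8,72,0] → ·  [on edge]
    (4,5)@(9, 11): e=[-24,88,0] → ·  [on edge]
    (3,6)@(7, 13): e=[-40,104,0] → ·  [on edge]
    (2,7)@(5, 15): e=[-56,120,0] → ·  [on edge]
    (1,8)@(3, 17): e=[-72,136,0] → ·  [on edge]
    (0,9)@(1, 19): e=[-88,152,0] → ·  [on edge]
  covered (6 px):
    · · · · · · █ █ █ ·
    · · · · · · █ █ · ·
    · · · · · · █ · · ·
    · · · · · · · · · ·
    · · · · · · · · · ·
    · · · · · · · · · ·
    · · · · · · · · · ·
    · · · · · · · · · ·
    · · · · · · · · · ·
    · · · · · · · · · ·

Answer: [8,0,8]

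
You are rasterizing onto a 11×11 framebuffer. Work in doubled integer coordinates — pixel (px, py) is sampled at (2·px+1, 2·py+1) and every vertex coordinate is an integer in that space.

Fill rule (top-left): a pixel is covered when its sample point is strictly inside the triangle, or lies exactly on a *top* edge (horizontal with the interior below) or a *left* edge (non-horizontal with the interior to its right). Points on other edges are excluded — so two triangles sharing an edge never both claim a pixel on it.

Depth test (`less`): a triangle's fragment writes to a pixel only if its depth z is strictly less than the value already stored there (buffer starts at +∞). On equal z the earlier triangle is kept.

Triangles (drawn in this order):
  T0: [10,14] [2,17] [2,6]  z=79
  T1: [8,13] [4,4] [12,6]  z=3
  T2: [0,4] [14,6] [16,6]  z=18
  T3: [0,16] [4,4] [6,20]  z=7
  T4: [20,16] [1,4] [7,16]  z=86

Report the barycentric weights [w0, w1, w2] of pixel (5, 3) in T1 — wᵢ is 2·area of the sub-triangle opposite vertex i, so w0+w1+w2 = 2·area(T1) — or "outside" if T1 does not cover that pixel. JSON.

T0:
  2·area = 88
  edge (10, 14)→(2, 17): d=(-8,3) right/bottom  bias=-1
  edge (2, 17)→(2, 6): d=(0,-11) top-left  bias=+0
  edge (2, 6)→(10, 14): d=(8,8) right/bottom  bias=-1
    (0,2)@(1, 5): e=[99,-11,0] → ·  [on edge]
    (1,3)@(3, 7): e=[77,11,0] → ·  [on edge]
    (1,4)@(3, 9): e=[61,11,16] → #
    (2,4)@(5, 9): e=[55,33,0] → ·  [on edge]
    (1,5)@(3, 11): e=[45,11,32] → #
    (2,5)@(5, 11): e=[39,33,16] → #
    (3,5)@(7, 11): e=[33,55,0] → ·  [on edge]
    (1,6)@(3, 13): e=[29,11,48] → #
    (3,6)@(7, 13): e=[17,55,16] → #
    (4,6)@(9, 13): e=[11,77,0] → ·  [on edge]
    (1,7)@(3, 15): e=[13,11,64] → #
    (4,7)@(9, 15): e=[-5,77,16] → ·
    (5,7)@(11, 15): e=[-11,99,0] → ·  [on edge]
    (6,8)@(13, 17): e=[-33,121,0] → ·  [on edge]
    (7,9)@(15, 19): e=[-55,143,0] → ·  [on edge]
    (8,10)@(17, 21): e=[-77,165,0] → ·  [on edge]
  covered (9 px):
    · · · · · · · · · · ·
    · · · · · · · · · · ·
    · · · · · · · · · · ·
    · · · · · · · · · · ·
    · # · · · · · · · · ·
    · # # · · · · · · · ·
    · # # # · · · · · · ·
    · # # # · · · · · · ·
    · · · · · · · · · · ·
    · · · · · · · · · · ·
    · · · · · · · · · · ·
T1:
  2·area = 64
  edge (8, 13)→(4, 4): d=(-4,-9) top-left  bias=+0
  edge (4, 4)→(12, 6): d=(8,2) right/bottom  bias=-1
  edge (12, 6)→(8, 13): d=(-4,7) right/bottom  bias=-1
    (2,2)@(5, 5): e=[5,6,53] → #
    (3,2)@(7, 5): e=[23,2,39] → #
    (4,2)@(9, 5): e=[41,-2,25] → ·
    (2,3)@(5, 7): e=[-3,22,45] → ·
    (3,3)@(7, 7): e=[15,18,31] → #
    (4,3)@(9, 7): e=[33,14,17] → #
    (5,3)@(11, 7): e=[51,10,3] → #
    (6,3)@(13, 7): e=[69,6,-11] → ·
    (3,4)@(7, 9): e=[7,34,23] → #
    (5,4)@(11, 9): e=[43,26,-5] → ·
    (3,5)@(7, 11): e=[-1,50,15] → ·
    (4,5)@(9, 11): e=[17,46,1] → #
  covered (8 px):
    · · · · · · · · · · ·
    · · · · · · · · · · ·
    · · # # · · · · · · ·
    · · · # # # · · · · ·
    · · · # # · · · · · ·
    · · · · # · · · · · ·
    · · · · · · · · · · ·
    · · · · · · · · · · ·
    · · · · · · · · · · ·
    · · · · · · · · · · ·
    · · · · · · · · · · ·
T2:
  2·area = 4  (B↔C swapped to make it positive)
  edge (0, 4)→(16, 6): d=(16,2) right/bottom  bias=-1
  edge (16, 6)→(14, 6): d=(-2,0) right/bottom  bias=-1
  edge (14, 6)→(0, 4): d=(-14,-2) top-left  bias=+0
    (3,2)@(7, 5): e=[2,2,0] → #  [on edge]
    (4,2)@(9, 5): e=[-2,2,4] → ·
    (3,3)@(7, 7): e=[34,-2,-28] → ·
    (10,3)@(21, 7): e=[6,-2,0] → ·  [on edge]
  covered (1 px):
    · · · · · · · · · · ·
    · · · · · · · · · · ·
    · · · # · · · · · · ·
    · · · · · · · · · · ·
    · · · · · · · · · · ·
    · · · · · · · · · · ·
    · · · · · · · · · · ·
    · · · · · · · · · · ·
    · · · · · · · · · · ·
    · · · · · · · · · · ·
    · · · · · · · · · · ·
T3:
  2·area = 88
  edge (0, 16)→(4, 4): d=(4,-12) top-left  bias=+0
  edge (4, 4)→(6, 20): d=(2,16) right/bottom  bias=-1
  edge (6, 20)→(0, 16): d=(-6,-4) top-left  bias=+0
    (2,0)@(5, 1): e=[0,-22,110] → ·  [on edge]
    (1,3)@(3, 7): e=[0,22,66] → #  [on edge]
    (2,3)@(5, 7): e=[24,-10,74] → ·
    (1,4)@(3, 9): e=[8,26,54] → #
    (2,4)@(5, 9): e=[32,-6,62] → ·
    (1,5)@(3, 11): e=[16,30,42] → #
    (2,5)@(5, 11): e=[40,-2,50] → ·
    (0,6)@(1, 13): e=[0,66,22] → #  [on edge]
    (2,6)@(5, 13): e=[48,2,38] → #
    (3,6)@(7, 13): e=[72,-30,46] → ·
    (0,7)@(1, 15): e=[8,70,10] → #
    (3,7)@(7, 15): e=[80,-26,34] → ·
  covered (12 px):
    · · · · · · · · · · ·
    · · · · · · · · · · ·
    · · · · · · · · · · ·
    · # · · · · · · · · ·
    · # · · · · · · · · ·
    · # · · · · · · · · ·
    # # # · · · · · · · ·
    # # # · · · · · · · ·
    · # # · · · · · · · ·
    · · # · · · · · · · ·
    · · · · · · · · · · ·
T4:
  2·area = 156  (B↔C swapped to make it positive)
  edge (20, 16)→(7, 16): d=(-13,0) right/bottom  bias=-1
  edge (7, 16)→(1, 4): d=(-6,-12) top-left  bias=+0
  edge (1, 4)→(20, 16): d=(19,12) right/bottom  bias=-1
    (1,3)@(3, 7): e=[117,6,33] → #
    (2,3)@(5, 7): e=[117,30,9] → #
    (3,3)@(7, 7): e=[117,54,-15] → ·
    (1,4)@(3, 9): e=[91,-6,71] → ·
    (2,4)@(5, 9): e=[91,18,47] → #
    (3,4)@(7, 9): e=[91,42,23] → #
    (4,4)@(9, 9): e=[91,66,-1] → ·
    (2,5)@(5, 11): e=[65,6,85] → #
    (4,5)@(9, 11): e=[65,54,37] → #
    (5,5)@(11, 11): e=[65,78,13] → #
    (6,5)@(13, 11): e=[65,102,-11] → ·
    (2,6)@(5, 13): e=[39,-6,123] → ·
  covered (19 px):
    · · · · · · · · · · ·
    · · · · · · · · · · ·
    · · · · · · · · · · ·
    · # # · · · · · · · ·
    · · # # · · · · · · ·
    · · # # # # · · · · ·
    · · · # # # # # · · ·
    · · · # # # # # # · ·
    · · · · · · · · · · ·
    · · · · · · · · · · ·
    · · · · · · · · · · ·

Answer: [10,3,51]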